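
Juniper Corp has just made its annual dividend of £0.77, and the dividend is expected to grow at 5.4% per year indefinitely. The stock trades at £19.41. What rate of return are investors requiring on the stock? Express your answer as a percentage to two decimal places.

D₁ = £0.77 × 1.054 = £0.8116
P = D₁/(r − g) ⇒ r = D₁/P + g = £0.8116/£19.41 + 0.054 = 0.041812 + 0.054 = 0.095812

9.58%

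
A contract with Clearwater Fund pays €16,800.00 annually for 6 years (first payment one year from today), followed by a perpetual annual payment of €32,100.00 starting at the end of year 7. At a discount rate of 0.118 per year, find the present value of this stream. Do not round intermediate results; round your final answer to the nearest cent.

PV of 6-year annuity: €16,800.00 × [1 − (1+0.118)^−6] / 0.118 = 69464.66845
Perpetuity value at year 6: €32,100.00 / 0.118 = 272033.89831
PV of perpetuity: 272033.89831 / (1+0.118)^6 = 139306.76394
Total PV = 69464.66845 + 139306.76394 = 208771.43239

€208771.43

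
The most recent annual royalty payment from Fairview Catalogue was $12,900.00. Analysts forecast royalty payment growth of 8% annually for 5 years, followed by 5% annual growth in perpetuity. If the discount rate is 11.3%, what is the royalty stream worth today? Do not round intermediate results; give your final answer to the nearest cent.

D_1 = 13932.00000
D_2 = 15046.56000
D_3 = 16250.28480
D_4 = 17550.30758
D_5 = 18954.33219
Terminal value at year 5: TV = D_5×(1+g_2)/(r−g_2) = 19902.04880/0.063 = 315905.53651
P_0 = D_1/(1+r)^1 + D_2/(1+r)^2 + D_3/(1+r)^3 + D_4/(1+r)^4 + D_5/(1+r)^5 + TV/(1+r)^5
    = 12517.52022 + 12146.38080 + 11786.24552 + 11436.78811 + 11097.69196 + 184961.53274 = 243946.15936

$243946.16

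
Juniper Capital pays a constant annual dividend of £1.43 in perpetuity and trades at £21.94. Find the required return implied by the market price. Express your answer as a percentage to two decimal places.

P = C/r ⇒ r = C/P = £1.43/£21.94 = 0.065178

6.52%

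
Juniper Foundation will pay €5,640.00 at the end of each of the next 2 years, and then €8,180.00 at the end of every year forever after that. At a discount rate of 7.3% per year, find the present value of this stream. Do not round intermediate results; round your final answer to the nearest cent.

PV of 2-year annuity: €5,640.00 × [1 − (1+0.073)^−2] / 0.073 = 10154.97742
Perpetuity value at year 2: €8,180.00 / 0.073 = 112054.79452
PV of perpetuity: 112054.79452 / (1+0.073)^2 = 97326.47620
Total PV = 10154.97742 + 97326.47620 = 107481.45362

€107481.45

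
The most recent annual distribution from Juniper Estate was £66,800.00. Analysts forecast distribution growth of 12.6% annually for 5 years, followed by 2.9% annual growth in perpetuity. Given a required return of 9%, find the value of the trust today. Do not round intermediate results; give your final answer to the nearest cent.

D_1 = 75216.80000
D_2 = 84694.11680
D_3 = 95365.57552
D_4 = 107381.63803
D_5 = 120911.72442
Terminal value at year 5: TV = D_5×(1+g_2)/(r−g_2) = 124418.16443/0.061 = 2039642.03987
P_0 = D_1/(1+r)^1 + D_2/(1+r)^2 + D_3/(1+r)^3 + D_4/(1+r)^4 + D_5/(1+r)^5 + TV/(1+r)^5
    = 69006.23853 + 71285.34366 + 73639.72198 + 76071.85959 + 78584.32467 + 1325627.37853 = 1694214.86696

£1694214.87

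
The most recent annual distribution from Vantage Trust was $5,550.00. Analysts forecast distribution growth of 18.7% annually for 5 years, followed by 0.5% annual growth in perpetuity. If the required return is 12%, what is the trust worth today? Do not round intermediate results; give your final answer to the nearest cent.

$97997.81

D_1 = 6587.85000
D_2 = 7819.77795
D_3 = 9282.07643
D_4 = 11017.82472
D_5 = 13078.15794
Terminal value at year 5: TV = D_5×(1+g_2)/(r−g_2) = 13143.54873/0.115 = 114291.72809
P_0 = D_1/(1+r)^1 + D_2/(1+r)^2 + D_3/(1+r)^3 + D_4/(1+r)^4 + D_5/(1+r)^5 + TV/(1+r)^5
    = 5882.00893 + 6233.87911 + 6606.79866 + 7002.02679 + 7420.89804 + 64852.19591 = 97997.80743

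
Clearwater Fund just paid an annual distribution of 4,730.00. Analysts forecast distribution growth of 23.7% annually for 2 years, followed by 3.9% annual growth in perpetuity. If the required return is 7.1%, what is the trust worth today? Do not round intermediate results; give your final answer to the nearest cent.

D_1 = 5851.01000
D_2 = 7237.69937
Terminal value at year 2: TV = D_2×(1+g_2)/(r−g_2) = 7519.96965/0.032 = 234999.05142
P_0 = D_1/(1+r)^1 + D_2/(1+r)^2 + TV/(1+r)^2
    = 5463.12792 + 6309.88724 + 204874.15133 = 216647.16649

216647.17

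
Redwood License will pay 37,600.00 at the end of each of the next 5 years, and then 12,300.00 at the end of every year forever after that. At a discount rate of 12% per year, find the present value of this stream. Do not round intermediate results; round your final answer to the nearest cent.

193700.84

PV of 5-year annuity: 37,600.00 × [1 − (1+0.12)^−5] / 0.12 = 135539.58521
Perpetuity value at year 5: 12,300.00 / 0.12 = 102500.00000
PV of perpetuity: 102500.00000 / (1+0.12)^5 = 58161.25271
Total PV = 135539.58521 + 58161.25271 = 193700.83792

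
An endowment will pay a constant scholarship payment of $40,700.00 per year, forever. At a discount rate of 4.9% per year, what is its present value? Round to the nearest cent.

Level perpetuity: PV = C / r = $40,700.00 / 0.049 = $830,612.24

$830612.24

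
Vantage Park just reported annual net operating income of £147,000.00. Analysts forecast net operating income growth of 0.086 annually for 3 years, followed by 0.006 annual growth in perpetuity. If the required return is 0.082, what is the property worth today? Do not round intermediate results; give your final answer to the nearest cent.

£2411744.55

D_1 = 159642.00000
D_2 = 173371.21200
D_3 = 188281.13623
Terminal value at year 3: TV = D_3×(1+g_2)/(r−g_2) = 189410.82305/0.076 = 2492247.67170
P_0 = D_1/(1+r)^1 + D_2/(1+r)^2 + D_3/(1+r)^3 + TV/(1+r)^3
    = 147543.43808 + 148088.88517 + 148636.34870 + 1967475.87884 = 2411744.55079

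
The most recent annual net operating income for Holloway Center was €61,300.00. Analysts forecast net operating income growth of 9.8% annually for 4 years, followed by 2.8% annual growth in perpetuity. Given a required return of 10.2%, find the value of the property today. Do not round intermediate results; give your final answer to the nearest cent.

€1082259.11

D_1 = 67307.40000
D_2 = 73903.52520
D_3 = 81146.07067
D_4 = 89098.38560
Terminal value at year 4: TV = D_4×(1+g_2)/(r−g_2) = 91593.14039/0.074 = 1237745.14043
P_0 = D_1/(1+r)^1 + D_2/(1+r)^2 + D_3/(1+r)^3 + D_4/(1+r)^4 + TV/(1+r)^4
    = 61077.49546 + 60855.79856 + 60634.90637 + 60414.81597 + 839276.09212 = 1082259.10849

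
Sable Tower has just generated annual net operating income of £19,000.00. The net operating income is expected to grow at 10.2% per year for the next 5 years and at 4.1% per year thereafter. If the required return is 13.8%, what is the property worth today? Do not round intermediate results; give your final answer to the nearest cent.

D_1 = 20938.00000
D_2 = 23073.67600
D_3 = 25427.19095
D_4 = 28020.76443
D_5 = 30878.88240
Terminal value at year 5: TV = D_5×(1+g_2)/(r−g_2) = 32144.91658/0.097 = 331390.89257
P_0 = D_1/(1+r)^1 + D_2/(1+r)^2 + D_3/(1+r)^3 + D_4/(1+r)^4 + D_5/(1+r)^5 + TV/(1+r)^5
    = 18398.94552 + 17816.90506 + 17253.27713 + 16707.47926 + 16178.94741 + 173631.79639 = 259987.35078

£259987.35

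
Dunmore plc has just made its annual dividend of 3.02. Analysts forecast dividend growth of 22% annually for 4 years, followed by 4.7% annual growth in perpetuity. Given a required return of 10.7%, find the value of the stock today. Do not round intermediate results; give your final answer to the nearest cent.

D_1 = 3.68440
D_2 = 4.49497
D_3 = 5.48386
D_4 = 6.69031
Terminal value at year 4: TV = D_4×(1+g_2)/(r−g_2) = 7.00475/0.06 = 116.74592
P_0 = D_1/(1+r)^1 + D_2/(1+r)^2 + D_3/(1+r)^3 + D_4/(1+r)^4 + TV/(1+r)^4
    = 3.32827 + 3.66802 + 4.04244 + 4.45508 + 77.74120 = 93.23501

93.24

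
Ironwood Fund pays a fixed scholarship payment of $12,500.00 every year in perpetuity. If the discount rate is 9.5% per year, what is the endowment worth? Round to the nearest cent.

$131578.95

Level perpetuity: PV = C / r = $12,500.00 / 0.095 = $131,578.95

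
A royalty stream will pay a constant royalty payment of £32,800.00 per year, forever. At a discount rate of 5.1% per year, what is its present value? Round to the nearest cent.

£643137.25

Level perpetuity: PV = C / r = £32,800.00 / 0.051 = £643,137.25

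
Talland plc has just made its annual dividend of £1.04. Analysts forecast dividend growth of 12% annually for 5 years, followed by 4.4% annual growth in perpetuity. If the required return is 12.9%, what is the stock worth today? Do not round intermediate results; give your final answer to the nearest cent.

£17.35

D_1 = 1.16480
D_2 = 1.30458
D_3 = 1.46113
D_4 = 1.63646
D_5 = 1.83284
Terminal value at year 5: TV = D_5×(1+g_2)/(r−g_2) = 1.91348/0.085 = 22.51153
P_0 = D_1/(1+r)^1 + D_2/(1+r)^2 + D_3/(1+r)^3 + D_4/(1+r)^4 + D_5/(1+r)^5 + TV/(1+r)^5
    = 1.03171 + 1.02349 + 1.01533 + 1.00723 + 0.99920 + 12.27256 = 17.34952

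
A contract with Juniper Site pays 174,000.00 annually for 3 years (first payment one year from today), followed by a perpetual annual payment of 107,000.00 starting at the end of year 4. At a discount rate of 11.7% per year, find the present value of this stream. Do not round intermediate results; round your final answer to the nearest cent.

PV of 3-year annuity: 174,000.00 × [1 − (1+0.117)^−3] / 0.117 = 420082.56521
Perpetuity value at year 3: 107,000.00 / 0.117 = 914529.91453
PV of perpetuity: 914529.91453 / (1+0.117)^3 = 656203.27960
Total PV = 420082.56521 + 656203.27960 = 1076285.84481

1076285.84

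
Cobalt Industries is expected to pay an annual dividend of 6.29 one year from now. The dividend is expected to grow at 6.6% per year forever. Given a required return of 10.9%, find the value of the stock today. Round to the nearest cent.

146.28

Growing perpetuity: P = D₁ / (r − g) = 6.2900 / (0.109 − 0.066) = 146.28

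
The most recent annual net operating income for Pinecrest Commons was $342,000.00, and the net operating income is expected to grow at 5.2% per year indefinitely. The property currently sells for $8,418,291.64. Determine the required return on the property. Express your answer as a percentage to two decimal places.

9.47%

D₁ = $342,000.00 × 1.052 = $359,784.0000
P = D₁/(r − g) ⇒ r = D₁/P + g = $359,784.0000/$8,418,291.64 + 0.052 = 0.042738 + 0.052 = 0.094738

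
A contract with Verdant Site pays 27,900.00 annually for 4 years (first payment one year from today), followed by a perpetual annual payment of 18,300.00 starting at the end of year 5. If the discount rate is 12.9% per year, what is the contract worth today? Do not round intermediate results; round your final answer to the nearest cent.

170474.82

PV of 4-year annuity: 27,900.00 × [1 − (1+0.129)^−4] / 0.129 = 83160.47475
Perpetuity value at year 4: 18,300.00 / 0.129 = 141860.46512
PV of perpetuity: 141860.46512 / (1+0.129)^4 = 87314.34727
Total PV = 83160.47475 + 87314.34727 = 170474.82202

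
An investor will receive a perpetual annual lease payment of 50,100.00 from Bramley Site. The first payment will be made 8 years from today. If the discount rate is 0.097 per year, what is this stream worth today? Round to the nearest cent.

270159.10

Value at end of year 7: C / r = 50,100.00 / 0.097 = 516,494.8454
Discount to today: PV = 516,494.8454 / (1 + 0.097)^7 = 516,494.8454 / 1.911817 = 270,159.10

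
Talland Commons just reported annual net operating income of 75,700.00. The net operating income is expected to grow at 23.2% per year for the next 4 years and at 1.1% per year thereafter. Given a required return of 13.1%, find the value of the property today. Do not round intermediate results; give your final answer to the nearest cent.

D_1 = 93262.40000
D_2 = 114899.27680
D_3 = 141555.90902
D_4 = 174396.87991
Terminal value at year 4: TV = D_4×(1+g_2)/(r−g_2) = 176315.24559/0.12 = 1469293.71324
P_0 = D_1/(1+r)^1 + D_2/(1+r)^2 + D_3/(1+r)^3 + D_4/(1+r)^4 + TV/(1+r)^4
    = 82460.12378 + 89823.93678 + 97845.34935 + 106583.08612 + 897962.50056 = 1274674.99660

1274675.00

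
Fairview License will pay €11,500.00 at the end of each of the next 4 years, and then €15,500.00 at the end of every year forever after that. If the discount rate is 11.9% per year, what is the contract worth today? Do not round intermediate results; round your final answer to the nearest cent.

€118077.07

PV of 4-year annuity: €11,500.00 × [1 − (1+0.119)^−4] / 0.119 = 35003.21089
Perpetuity value at year 4: €15,500.00 / 0.119 = 130252.10084
PV of perpetuity: 130252.10084 / (1+0.119)^4 = 83073.86007
Total PV = 35003.21089 + 83073.86007 = 118077.07096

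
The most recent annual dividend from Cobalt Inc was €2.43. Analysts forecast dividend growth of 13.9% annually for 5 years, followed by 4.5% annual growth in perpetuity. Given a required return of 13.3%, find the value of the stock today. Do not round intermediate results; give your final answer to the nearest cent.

€41.97

D_1 = 2.76777
D_2 = 3.15249
D_3 = 3.59069
D_4 = 4.08979
D_5 = 4.65827
Terminal value at year 5: TV = D_5×(1+g_2)/(r−g_2) = 4.86789/0.088 = 55.31699
P_0 = D_1/(1+r)^1 + D_2/(1+r)^2 + D_3/(1+r)^3 + D_4/(1+r)^4 + D_5/(1+r)^5 + TV/(1+r)^5
    = 2.44287 + 2.45581 + 2.46881 + 2.48188 + 2.49503 + 29.62845 = 41.97285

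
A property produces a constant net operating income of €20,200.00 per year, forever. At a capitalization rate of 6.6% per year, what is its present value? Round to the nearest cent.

€306060.61

Level perpetuity: PV = C / r = €20,200.00 / 0.066 = €306,060.61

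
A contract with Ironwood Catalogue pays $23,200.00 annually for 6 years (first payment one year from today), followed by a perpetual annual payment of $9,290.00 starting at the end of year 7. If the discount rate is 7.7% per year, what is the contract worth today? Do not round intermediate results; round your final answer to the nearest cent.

$185543.05

PV of 6-year annuity: $23,200.00 × [1 − (1+0.077)^−6] / 0.077 = 108233.92777
Perpetuity value at year 6: $9,290.00 / 0.077 = 120649.35065
PV of perpetuity: 120649.35065 / (1+0.077)^6 = 77309.12699
Total PV = 108233.92777 + 77309.12699 = 185543.05475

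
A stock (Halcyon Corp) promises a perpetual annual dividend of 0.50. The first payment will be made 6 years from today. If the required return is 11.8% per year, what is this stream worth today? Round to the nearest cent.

Value at end of year 5: C / r = 0.50 / 0.118 = 4.2373
Discount to today: PV = 4.2373 / (1 + 0.118)^5 = 4.2373 / 1.746663 = 2.43

2.43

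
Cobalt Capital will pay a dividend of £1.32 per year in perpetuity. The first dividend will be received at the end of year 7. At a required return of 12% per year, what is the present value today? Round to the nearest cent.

Value at end of year 6: C / r = £1.32 / 0.12 = £11.0000
Discount to today: PV = £11.0000 / (1 + 0.12)^6 = £11.0000 / 1.973823 = £5.57

£5.57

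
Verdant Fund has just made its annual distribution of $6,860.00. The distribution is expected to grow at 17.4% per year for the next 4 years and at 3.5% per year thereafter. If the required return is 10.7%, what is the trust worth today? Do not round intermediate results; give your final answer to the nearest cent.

D_1 = 8053.64000
D_2 = 9454.97336
D_3 = 11100.13872
D_4 = 13031.56286
Terminal value at year 4: TV = D_4×(1+g_2)/(r−g_2) = 13487.66756/0.072 = 187328.71615
P_0 = D_1/(1+r)^1 + D_2/(1+r)^2 + D_3/(1+r)^3 + D_4/(1+r)^4 + TV/(1+r)^4
    = 7275.19422 + 7715.51763 + 8182.49114 + 8677.72773 + 124742.33616 = 156593.26688

$156593.27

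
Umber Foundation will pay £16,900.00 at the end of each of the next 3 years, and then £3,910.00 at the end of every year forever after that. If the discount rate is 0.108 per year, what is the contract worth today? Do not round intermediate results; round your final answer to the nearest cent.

£68058.30

PV of 3-year annuity: £16,900.00 × [1 − (1+0.108)^−3] / 0.108 = 41442.86025
Perpetuity value at year 3: £3,910.00 / 0.108 = 36203.70370
PV of perpetuity: 36203.70370 / (1+0.108)^3 = 26615.44432
Total PV = 41442.86025 + 26615.44432 = 68058.30457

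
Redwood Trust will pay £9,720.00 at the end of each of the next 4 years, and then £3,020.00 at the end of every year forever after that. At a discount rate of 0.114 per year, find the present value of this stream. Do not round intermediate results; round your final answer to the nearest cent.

PV of 4-year annuity: £9,720.00 × [1 − (1+0.114)^−4] / 0.114 = 29900.02600
Perpetuity value at year 4: £3,020.00 / 0.114 = 26491.22807
PV of perpetuity: 26491.22807 / (1+0.114)^4 = 17201.30230
Total PV = 29900.02600 + 17201.30230 = 47101.32829

£47101.33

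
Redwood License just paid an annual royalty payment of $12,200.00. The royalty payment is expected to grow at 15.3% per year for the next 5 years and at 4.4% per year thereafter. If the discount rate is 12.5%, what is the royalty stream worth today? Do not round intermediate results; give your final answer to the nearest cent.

$243519.91

D_1 = 14066.60000
D_2 = 16218.78980
D_3 = 18700.26464
D_4 = 21561.40513
D_5 = 24860.30011
Terminal value at year 5: TV = D_5×(1+g_2)/(r−g_2) = 25954.15332/0.081 = 320421.64591
P_0 = D_1/(1+r)^1 + D_2/(1+r)^2 + D_3/(1+r)^3 + D_4/(1+r)^4 + D_5/(1+r)^5 + TV/(1+r)^5
    = 12503.64444 + 12814.84626 + 13133.79355 + 13460.67907 + 13795.70042 + 177811.24987 = 243519.91361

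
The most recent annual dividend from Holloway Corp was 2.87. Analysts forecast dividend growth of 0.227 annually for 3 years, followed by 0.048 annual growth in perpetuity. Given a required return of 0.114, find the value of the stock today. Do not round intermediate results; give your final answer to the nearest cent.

D_1 = 3.52149
D_2 = 4.32087
D_3 = 5.30171
Terminal value at year 3: TV = D_3×(1+g_2)/(r−g_2) = 5.55619/0.066 = 84.18465
P_0 = D_1/(1+r)^1 + D_2/(1+r)^2 + D_3/(1+r)^3 + TV/(1+r)^3
    = 3.16112 + 3.48177 + 3.83495 + 60.89440 = 71.37225

71.37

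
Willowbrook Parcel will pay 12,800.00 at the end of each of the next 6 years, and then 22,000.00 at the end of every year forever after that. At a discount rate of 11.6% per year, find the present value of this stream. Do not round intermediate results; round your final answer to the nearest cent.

151397.81

PV of 6-year annuity: 12,800.00 × [1 − (1+0.116)^−6] / 0.116 = 53227.64028
Perpetuity value at year 6: 22,000.00 / 0.116 = 189655.17241
PV of perpetuity: 189655.17241 / (1+0.116)^6 = 98170.16569
Total PV = 53227.64028 + 98170.16569 = 151397.80597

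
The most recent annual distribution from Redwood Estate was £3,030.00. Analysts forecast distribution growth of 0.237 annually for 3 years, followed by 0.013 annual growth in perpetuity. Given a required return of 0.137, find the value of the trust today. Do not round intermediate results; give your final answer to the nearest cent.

D_1 = 3748.11000
D_2 = 4636.41207
D_3 = 5735.24173
Terminal value at year 3: TV = D_3×(1+g_2)/(r−g_2) = 5809.79987/0.124 = 46853.22478
P_0 = D_1/(1+r)^1 + D_2/(1+r)^2 + D_3/(1+r)^3 + TV/(1+r)^3
    = 3296.49077 + 3586.41959 + 3901.84788 + 31875.57983 = 42660.33807

£42660.34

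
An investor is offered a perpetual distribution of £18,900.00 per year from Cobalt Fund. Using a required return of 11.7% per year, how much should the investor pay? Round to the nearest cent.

£161538.46

Level perpetuity: PV = C / r = £18,900.00 / 0.117 = £161,538.46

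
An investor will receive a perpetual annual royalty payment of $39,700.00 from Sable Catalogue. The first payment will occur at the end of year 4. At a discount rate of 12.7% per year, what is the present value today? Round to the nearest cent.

$218381.09

Value at end of year 3: C / r = $39,700.00 / 0.127 = $312,598.4252
Discount to today: PV = $312,598.4252 / (1 + 0.127)^3 = $312,598.4252 / 1.431435 = $218,381.09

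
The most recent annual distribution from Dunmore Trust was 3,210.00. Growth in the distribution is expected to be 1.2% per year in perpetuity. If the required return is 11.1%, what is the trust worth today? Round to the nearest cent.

D₁ = D₀ × (1 + g) = 3,210.00 × 1.012 = 3,248.5200
Growing perpetuity: P = D₁ / (r − g) = 3,248.5200 / (0.111 − 0.012) = 32,813.33

32813.33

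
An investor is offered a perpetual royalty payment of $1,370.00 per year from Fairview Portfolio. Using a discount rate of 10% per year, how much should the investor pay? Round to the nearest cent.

Level perpetuity: PV = C / r = $1,370.00 / 0.1 = $13,700.00

$13700.00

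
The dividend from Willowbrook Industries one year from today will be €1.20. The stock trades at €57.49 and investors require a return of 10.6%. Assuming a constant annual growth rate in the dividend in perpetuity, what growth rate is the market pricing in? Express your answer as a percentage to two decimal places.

P = D₁/(r−g) ⇒ g = r − D₁/P = 0.106 − €1.20/€57.49 = 0.085127

8.51%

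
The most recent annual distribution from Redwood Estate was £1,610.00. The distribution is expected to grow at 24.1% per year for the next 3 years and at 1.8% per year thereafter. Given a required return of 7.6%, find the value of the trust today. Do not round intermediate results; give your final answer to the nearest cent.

D_1 = 1998.01000
D_2 = 2479.53041
D_3 = 3077.09724
Terminal value at year 3: TV = D_3×(1+g_2)/(r−g_2) = 3132.48499/0.058 = 54008.36188
P_0 = D_1/(1+r)^1 + D_2/(1+r)^2 + D_3/(1+r)^3 + TV/(1+r)^3
    = 1856.88662 + 2141.63224 + 2470.04239 + 43353.50264 = 49822.06389

£49822.06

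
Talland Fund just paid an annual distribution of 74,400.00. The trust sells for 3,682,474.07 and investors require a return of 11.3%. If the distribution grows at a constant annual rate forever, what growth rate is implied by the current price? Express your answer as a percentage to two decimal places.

9.10%

P = D₀(1+g)/(r−g) ⇒ P(r−g) = D₀(1+g) ⇒ g(P+D₀) = P·r − D₀
g = (P·r − D₀)/(P + D₀) = (3,682,474.07×0.113 − 74,400.00) / (3,682,474.07 + 74,400.00) = 0.090958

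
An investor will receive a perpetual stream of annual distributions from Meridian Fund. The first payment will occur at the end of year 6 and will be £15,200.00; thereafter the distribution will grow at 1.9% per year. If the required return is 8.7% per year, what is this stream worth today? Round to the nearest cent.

£147294.64

Value at end of year 5: C₁ / (r − g) = £15,200.00 / (0.087 − 0.019) = £223,529.4118
Discount to today: PV = £223,529.4118 / (1 + 0.087)^5 = £223,529.4118 / 1.517566 = £147,294.64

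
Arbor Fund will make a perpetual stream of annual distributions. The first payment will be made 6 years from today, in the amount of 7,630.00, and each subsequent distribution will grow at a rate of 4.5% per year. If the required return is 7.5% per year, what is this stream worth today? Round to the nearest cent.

Value at end of year 5: C₁ / (r − g) = 7,630.00 / (0.075 − 0.045) = 254,333.3333
Discount to today: PV = 254,333.3333 / (1 + 0.075)^5 = 254,333.3333 / 1.435629 = 177,158.08

177158.08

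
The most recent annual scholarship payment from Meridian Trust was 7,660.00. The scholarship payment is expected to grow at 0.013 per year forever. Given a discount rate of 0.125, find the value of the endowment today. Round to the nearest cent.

D₁ = D₀ × (1 + g) = 7,660.00 × 1.013 = 7,759.5800
Growing perpetuity: P = D₁ / (r − g) = 7,759.5800 / (0.125 − 0.013) = 69,281.96

69281.96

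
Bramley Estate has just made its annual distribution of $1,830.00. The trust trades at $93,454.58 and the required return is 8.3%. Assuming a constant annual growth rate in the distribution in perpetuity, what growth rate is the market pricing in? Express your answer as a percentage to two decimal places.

6.22%

P = D₀(1+g)/(r−g) ⇒ P(r−g) = D₀(1+g) ⇒ g(P+D₀) = P·r − D₀
g = (P·r − D₀)/(P + D₀) = ($93,454.58×0.083 − $1,830.00) / ($93,454.58 + $1,830.00) = 0.062200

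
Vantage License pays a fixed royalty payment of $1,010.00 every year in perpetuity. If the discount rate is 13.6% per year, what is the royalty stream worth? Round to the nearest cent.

$7426.47

Level perpetuity: PV = C / r = $1,010.00 / 0.136 = $7,426.47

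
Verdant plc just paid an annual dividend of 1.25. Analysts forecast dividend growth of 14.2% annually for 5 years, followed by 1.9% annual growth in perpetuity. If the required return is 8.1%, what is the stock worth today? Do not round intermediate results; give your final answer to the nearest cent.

D_1 = 1.42750
D_2 = 1.63020
D_3 = 1.86169
D_4 = 2.12605
D_5 = 2.42795
Terminal value at year 5: TV = D_5×(1+g_2)/(r−g_2) = 2.47409/0.062 = 39.90461
P_0 = D_1/(1+r)^1 + D_2/(1+r)^2 + D_3/(1+r)^3 + D_4/(1+r)^4 + D_5/(1+r)^5 + TV/(1+r)^5
    = 1.32054 + 1.39505 + 1.47378 + 1.55694 + 1.64480 + 27.03302 = 34.42412

34.42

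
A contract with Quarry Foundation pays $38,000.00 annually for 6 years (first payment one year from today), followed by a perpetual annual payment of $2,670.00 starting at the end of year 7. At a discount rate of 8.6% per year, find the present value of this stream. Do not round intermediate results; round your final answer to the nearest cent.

PV of 6-year annuity: $38,000.00 × [1 − (1+0.086)^−6] / 0.086 = 172517.15454
Perpetuity value at year 6: $2,670.00 / 0.086 = 31046.51163
PV of perpetuity: 31046.51163 / (1+0.086)^6 = 18924.91156
Total PV = 172517.15454 + 18924.91156 = 191442.06610

$191442.07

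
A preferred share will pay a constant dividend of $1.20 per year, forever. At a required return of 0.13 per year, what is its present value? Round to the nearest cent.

$9.23

Level perpetuity: PV = C / r = $1.20 / 0.13 = $9.23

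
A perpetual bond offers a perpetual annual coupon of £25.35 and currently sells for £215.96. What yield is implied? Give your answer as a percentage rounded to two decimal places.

P = C/r ⇒ r = C/P = £25.35/£215.96 = 0.117383

11.74%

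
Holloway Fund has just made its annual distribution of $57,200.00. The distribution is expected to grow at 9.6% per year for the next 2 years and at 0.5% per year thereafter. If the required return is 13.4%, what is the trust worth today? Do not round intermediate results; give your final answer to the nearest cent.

D_1 = 62691.20000
D_2 = 68709.55520
Terminal value at year 2: TV = D_2×(1+g_2)/(r−g_2) = 69053.10298/0.129 = 535295.37191
P_0 = D_1/(1+r)^1 + D_2/(1+r)^2 + TV/(1+r)^2
    = 55283.24515 + 53430.72018 + 416262.58745 = 524976.55278

$524976.55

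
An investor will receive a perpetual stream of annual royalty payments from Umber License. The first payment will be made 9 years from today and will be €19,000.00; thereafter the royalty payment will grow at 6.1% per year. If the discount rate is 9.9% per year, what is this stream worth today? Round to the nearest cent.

€234957.04

Value at end of year 8: C₁ / (r − g) = €19,000.00 / (0.099 − 0.061) = €500,000.0000
Discount to today: PV = €500,000.0000 / (1 + 0.099)^8 = €500,000.0000 / 2.128049 = €234,957.04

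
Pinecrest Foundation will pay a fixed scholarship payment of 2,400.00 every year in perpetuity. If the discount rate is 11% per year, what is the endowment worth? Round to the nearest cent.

21818.18

Level perpetuity: PV = C / r = 2,400.00 / 0.11 = 21,818.18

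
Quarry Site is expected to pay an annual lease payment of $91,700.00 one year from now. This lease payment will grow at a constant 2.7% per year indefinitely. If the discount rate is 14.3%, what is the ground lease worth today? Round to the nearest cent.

Growing perpetuity: P = D₁ / (r − g) = $91,700.0000 / (0.143 − 0.027) = $790,517.24

$790517.24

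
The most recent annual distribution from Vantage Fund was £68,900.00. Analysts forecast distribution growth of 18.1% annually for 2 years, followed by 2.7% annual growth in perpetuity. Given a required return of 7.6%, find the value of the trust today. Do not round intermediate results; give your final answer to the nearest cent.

£1898304.51

D_1 = 81370.90000
D_2 = 96099.03290
Terminal value at year 2: TV = D_2×(1+g_2)/(r−g_2) = 98693.70679/0.049 = 2014157.28139
P_0 = D_1/(1+r)^1 + D_2/(1+r)^2 + TV/(1+r)^2
    = 75623.51301 + 83003.13092 + 1739677.86635 = 1898304.51028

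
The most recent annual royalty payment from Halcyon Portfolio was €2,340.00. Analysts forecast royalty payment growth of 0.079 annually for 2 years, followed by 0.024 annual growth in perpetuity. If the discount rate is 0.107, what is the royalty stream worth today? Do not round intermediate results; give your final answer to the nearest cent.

D_1 = 2524.86000
D_2 = 2724.32394
Terminal value at year 2: TV = D_2×(1+g_2)/(r−g_2) = 2789.70771/0.083 = 33610.93632
P_0 = D_1/(1+r)^1 + D_2/(1+r)^2 + TV/(1+r)^2
    = 2280.81301 + 2223.12307 + 27427.44604 = 31931.38211

€31931.38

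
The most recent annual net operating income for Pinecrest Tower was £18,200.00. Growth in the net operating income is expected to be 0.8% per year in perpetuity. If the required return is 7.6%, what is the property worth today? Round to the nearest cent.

£269788.24

D₁ = D₀ × (1 + g) = £18,200.00 × 1.008 = £18,345.6000
Growing perpetuity: P = D₁ / (r − g) = £18,345.6000 / (0.076 − 0.008) = £269,788.24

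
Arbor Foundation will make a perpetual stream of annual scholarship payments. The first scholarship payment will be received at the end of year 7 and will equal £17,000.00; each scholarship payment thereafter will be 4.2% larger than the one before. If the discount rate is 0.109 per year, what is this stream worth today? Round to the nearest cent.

Value at end of year 6: C₁ / (r − g) = £17,000.00 / (0.109 − 0.042) = £253,731.3433
Discount to today: PV = £253,731.3433 / (1 + 0.109)^6 = £253,731.3433 / 1.860327 = £136,390.73

£136390.73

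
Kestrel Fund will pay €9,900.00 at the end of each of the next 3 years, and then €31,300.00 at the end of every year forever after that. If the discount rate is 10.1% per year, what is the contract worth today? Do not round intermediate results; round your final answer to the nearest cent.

€256775.91

PV of 3-year annuity: €9,900.00 × [1 − (1+0.101)^−3] / 0.101 = 24576.55588
Perpetuity value at year 3: €31,300.00 / 0.101 = 309900.99010
PV of perpetuity: 309900.99010 / (1+0.101)^3 = 232199.35384
Total PV = 24576.55588 + 232199.35384 = 256775.90971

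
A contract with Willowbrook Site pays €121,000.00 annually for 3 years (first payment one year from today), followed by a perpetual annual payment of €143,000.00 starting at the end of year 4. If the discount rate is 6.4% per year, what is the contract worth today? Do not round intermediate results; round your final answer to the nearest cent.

€2176001.25

PV of 3-year annuity: €121,000.00 × [1 − (1+0.064)^−3] / 0.064 = 321055.63884
Perpetuity value at year 3: €143,000.00 / 0.064 = 2234375.00000
PV of perpetuity: 2234375.00000 / (1+0.064)^3 = 1854945.60864
Total PV = 321055.63884 + 1854945.60864 = 2176001.24748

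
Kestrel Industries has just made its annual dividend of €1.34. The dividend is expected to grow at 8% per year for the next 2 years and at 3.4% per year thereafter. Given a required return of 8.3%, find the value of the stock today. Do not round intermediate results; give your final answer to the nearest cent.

€30.79

D_1 = 1.44720
D_2 = 1.56298
Terminal value at year 2: TV = D_2×(1+g_2)/(r−g_2) = 1.61612/0.049 = 32.98198
P_0 = D_1/(1+r)^1 + D_2/(1+r)^2 + TV/(1+r)^2
    = 1.33629 + 1.33259 + 28.12029 = 30.78917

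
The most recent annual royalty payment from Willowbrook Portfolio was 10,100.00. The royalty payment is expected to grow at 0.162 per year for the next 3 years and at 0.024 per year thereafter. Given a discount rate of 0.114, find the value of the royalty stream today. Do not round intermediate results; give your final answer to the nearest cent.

163406.17

D_1 = 11736.20000
D_2 = 13637.46440
D_3 = 15846.73363
Terminal value at year 3: TV = D_3×(1+g_2)/(r−g_2) = 16227.05524/0.09 = 180300.61378
P_0 = D_1/(1+r)^1 + D_2/(1+r)^2 + D_3/(1+r)^3 + TV/(1+r)^3
    = 10535.18851 + 10989.12841 + 11462.62766 + 130419.23025 = 163406.17483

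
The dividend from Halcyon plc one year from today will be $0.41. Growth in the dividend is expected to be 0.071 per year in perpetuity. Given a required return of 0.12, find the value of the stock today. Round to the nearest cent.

Growing perpetuity: P = D₁ / (r − g) = $0.4100 / (0.12 − 0.071) = $8.37

$8.37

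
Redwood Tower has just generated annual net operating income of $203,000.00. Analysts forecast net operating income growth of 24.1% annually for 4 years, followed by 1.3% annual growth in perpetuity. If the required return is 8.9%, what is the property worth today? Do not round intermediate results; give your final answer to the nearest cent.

D_1 = 251923.00000
D_2 = 312636.44300
D_3 = 387981.82576
D_4 = 481485.44577
Terminal value at year 4: TV = D_4×(1+g_2)/(r−g_2) = 487744.75657/0.076 = 6417694.16535
P_0 = D_1/(1+r)^1 + D_2/(1+r)^2 + D_3/(1+r)^3 + D_4/(1+r)^4 + TV/(1+r)^4
    = 231334.25161 + 263623.32988 + 300419.24002 + 342351.03478 + 4563178.92405 = 5700906.78034

$5700906.78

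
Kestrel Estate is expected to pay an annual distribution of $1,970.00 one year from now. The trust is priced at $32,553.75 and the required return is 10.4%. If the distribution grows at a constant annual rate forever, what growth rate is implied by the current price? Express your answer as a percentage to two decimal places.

P = D₁/(r−g) ⇒ g = r − D₁/P = 0.104 − $1,970.00/$32,553.75 = 0.043485

4.35%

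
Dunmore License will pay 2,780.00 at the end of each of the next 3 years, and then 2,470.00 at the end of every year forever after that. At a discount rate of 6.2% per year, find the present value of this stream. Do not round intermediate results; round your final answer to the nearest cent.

PV of 3-year annuity: 2,780.00 × [1 − (1+0.062)^−3] / 0.062 = 7403.56153
Perpetuity value at year 3: 2,470.00 / 0.062 = 39838.70968
PV of perpetuity: 39838.70968 / (1+0.062)^3 = 33260.72515
Total PV = 7403.56153 + 33260.72515 = 40664.28668

40664.29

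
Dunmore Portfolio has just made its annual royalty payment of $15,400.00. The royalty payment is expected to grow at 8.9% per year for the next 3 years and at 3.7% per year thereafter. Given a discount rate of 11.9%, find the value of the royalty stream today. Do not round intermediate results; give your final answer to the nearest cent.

D_1 = 16770.60000
D_2 = 18263.18340
D_3 = 19888.60672
Terminal value at year 3: TV = D_3×(1+g_2)/(r−g_2) = 20624.48517/0.082 = 251518.11185
P_0 = D_1/(1+r)^1 + D_2/(1+r)^2 + D_3/(1+r)^3 + TV/(1+r)^3
    = 14987.13137 + 14585.33160 + 14194.30394 + 179506.01449 = 223272.78139

$223272.78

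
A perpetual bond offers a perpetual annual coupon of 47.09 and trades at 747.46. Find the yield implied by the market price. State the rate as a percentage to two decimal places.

P = C/r ⇒ r = C/P = 47.09/747.46 = 0.063000

6.30%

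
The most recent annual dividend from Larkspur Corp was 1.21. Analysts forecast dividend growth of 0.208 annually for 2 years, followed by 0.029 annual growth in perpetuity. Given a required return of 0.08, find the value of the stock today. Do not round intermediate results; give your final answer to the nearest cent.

D_1 = 1.46168
D_2 = 1.76571
Terminal value at year 2: TV = D_2×(1+g_2)/(r−g_2) = 1.81692/0.051 = 35.62578
P_0 = D_1/(1+r)^1 + D_2/(1+r)^2 + TV/(1+r)^2
    = 1.35341 + 1.51381 + 30.54337 = 33.41059

33.41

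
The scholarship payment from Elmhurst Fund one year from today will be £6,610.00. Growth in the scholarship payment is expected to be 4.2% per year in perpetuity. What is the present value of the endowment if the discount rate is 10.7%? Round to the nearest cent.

£101692.31

Growing perpetuity: P = D₁ / (r − g) = £6,610.0000 / (0.107 − 0.042) = £101,692.31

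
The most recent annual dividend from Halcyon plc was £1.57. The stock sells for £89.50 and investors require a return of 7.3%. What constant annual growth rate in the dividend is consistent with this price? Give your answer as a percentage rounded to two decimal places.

P = D₀(1+g)/(r−g) ⇒ P(r−g) = D₀(1+g) ⇒ g(P+D₀) = P·r − D₀
g = (P·r − D₀)/(P + D₀) = (£89.50×0.073 − £1.57) / (£89.50 + £1.57) = 0.054502

5.45%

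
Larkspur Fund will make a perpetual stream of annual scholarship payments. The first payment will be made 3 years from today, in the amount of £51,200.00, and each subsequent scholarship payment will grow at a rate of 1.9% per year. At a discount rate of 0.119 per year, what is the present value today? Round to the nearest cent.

£408893.11

Value at end of year 2: C₁ / (r − g) = £51,200.00 / (0.119 − 0.019) = £512,000.0000
Discount to today: PV = £512,000.0000 / (1 + 0.119)^2 = £512,000.0000 / 1.252161 = £408,893.11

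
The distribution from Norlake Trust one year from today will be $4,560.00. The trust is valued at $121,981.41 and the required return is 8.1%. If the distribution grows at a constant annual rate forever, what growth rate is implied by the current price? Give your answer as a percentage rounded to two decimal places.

P = D₁/(r−g) ⇒ g = r − D₁/P = 0.081 − $4,560.00/$121,981.41 = 0.043617

4.36%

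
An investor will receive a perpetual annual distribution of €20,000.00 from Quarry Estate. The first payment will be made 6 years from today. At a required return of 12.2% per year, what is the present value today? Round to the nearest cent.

€92194.68

Value at end of year 5: C / r = €20,000.00 / 0.122 = €163,934.4262
Discount to today: PV = €163,934.4262 / (1 + 0.122)^5 = €163,934.4262 / 1.778133 = €92,194.68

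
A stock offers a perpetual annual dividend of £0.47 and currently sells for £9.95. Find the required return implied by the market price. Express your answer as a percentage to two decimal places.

4.72%

P = C/r ⇒ r = C/P = £0.47/£9.95 = 0.047236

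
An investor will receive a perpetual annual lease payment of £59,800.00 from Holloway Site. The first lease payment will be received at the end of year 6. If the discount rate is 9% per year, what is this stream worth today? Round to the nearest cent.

£431843.30

Value at end of year 5: C / r = £59,800.00 / 0.09 = £664,444.4444
Discount to today: PV = £664,444.4444 / (1 + 0.09)^5 = £664,444.4444 / 1.538624 = £431,843.30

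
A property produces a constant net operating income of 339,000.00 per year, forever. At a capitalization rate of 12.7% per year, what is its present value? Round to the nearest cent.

2669291.34

Level perpetuity: PV = C / r = 339,000.00 / 0.127 = 2,669,291.34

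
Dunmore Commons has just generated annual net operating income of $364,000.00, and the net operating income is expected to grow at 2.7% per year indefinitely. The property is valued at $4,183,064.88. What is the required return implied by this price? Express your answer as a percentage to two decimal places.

11.64%

D₁ = $364,000.00 × 1.027 = $373,828.0000
P = D₁/(r − g) ⇒ r = D₁/P + g = $373,828.0000/$4,183,064.88 + 0.027 = 0.089367 + 0.027 = 0.116367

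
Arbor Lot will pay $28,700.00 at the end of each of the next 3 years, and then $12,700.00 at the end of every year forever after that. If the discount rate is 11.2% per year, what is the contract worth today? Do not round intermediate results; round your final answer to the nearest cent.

PV of 3-year annuity: $28,700.00 × [1 − (1+0.112)^−3] / 0.112 = 69891.36862
Perpetuity value at year 3: $12,700.00 / 0.112 = 113392.85714
PV of perpetuity: 113392.85714 / (1+0.112)^3 = 82465.31772
Total PV = 69891.36862 + 82465.31772 = 152356.68634

$152356.69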